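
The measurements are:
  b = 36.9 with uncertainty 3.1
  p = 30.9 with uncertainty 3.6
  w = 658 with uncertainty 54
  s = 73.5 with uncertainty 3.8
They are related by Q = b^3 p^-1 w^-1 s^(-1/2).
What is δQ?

0.0838

Products/powers → add relative errors in quadrature, weighted by exponent:
  (3·δb/b)² = (3×0.0840)² = 0.0635;  (-1·δp/p)² = (-1×0.117)² = 0.0136;  (-1·δw/w)² = (-1×0.0821)² = 0.00673;  (−½·δs/s)² = (-0.5×0.0517)² = 0.000668
δQ/Q = √(0.0845) = 0.291
Q = 0.288, so δQ = 0.291 × 0.288 = 0.0838.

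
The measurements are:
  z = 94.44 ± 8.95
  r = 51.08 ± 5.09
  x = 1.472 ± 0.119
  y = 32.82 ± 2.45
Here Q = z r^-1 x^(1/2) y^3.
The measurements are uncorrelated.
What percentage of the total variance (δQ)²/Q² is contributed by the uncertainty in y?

70.9%

(δQ/Q)² = (1·δz/z)² + (-1·δr/r)² + (½·δx/x)² + (3·δy/y)²
  z term: (1×0.0948)² = 0.00898
  r term: (-1×0.0996)² = 0.00993
  x term: (0.5×0.0808)² = 0.00163
  y term: (3×0.0746)² = 0.0502
Total = 0.0707. Share from y = 0.0502/0.0707 = 0.709.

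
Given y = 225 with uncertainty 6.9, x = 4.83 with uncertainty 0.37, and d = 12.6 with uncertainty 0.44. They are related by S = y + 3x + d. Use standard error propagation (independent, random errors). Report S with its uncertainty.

Each term contributes (cᵢ δxᵢ)² to (δS)²:
  (δy)² = 47.6;  (3·δx)² = 1.23;  (δd)² = 0.194
δS = √(49.0) = 7.00
S = 252.

252 ± 7.00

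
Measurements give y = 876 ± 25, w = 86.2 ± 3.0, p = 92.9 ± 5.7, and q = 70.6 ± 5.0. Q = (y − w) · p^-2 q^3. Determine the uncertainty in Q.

Let u = y − w = 790. δu = √(δy² + δw²) = √(625 + 9.00) = 25.2, so δu/u = 0.0319.
Q is then a monomial in u, p, q:
δQ/Q = √((δu/u)² + (-2·δp/p)² + (3·δq/q)²) = √(0.00102 + 0.0151 + 0.0451) = 0.247
Q = 32200, so δQ = 0.247 × 32200 = 7970.

7970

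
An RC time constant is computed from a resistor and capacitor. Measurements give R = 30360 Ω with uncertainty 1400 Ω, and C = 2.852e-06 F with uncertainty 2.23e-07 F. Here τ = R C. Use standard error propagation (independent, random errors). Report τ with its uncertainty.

Relative error in a monomial: (δτ/τ)² = Σ (nᵢ · δxᵢ/xᵢ)².
  (1·δR/R)² = (1×0.0461)² = 0.00213;  (1·δC/C)² = (1×0.0782)² = 0.00611
δτ/τ = √(0.00824) = 0.0908
τ = 0.08659 s, so δτ = 0.0908 × 0.08659 = 0.00786 s.

0.08659 ± 0.00786 s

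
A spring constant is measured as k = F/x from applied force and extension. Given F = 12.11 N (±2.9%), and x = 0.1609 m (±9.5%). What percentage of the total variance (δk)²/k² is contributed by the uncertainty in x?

91.5%

(δk/k)² = (1·δF/F)² + (-1·δx/x)²
  F term: (1×0.0290)² = 0.000841
  x term: (-1×0.0950)² = 0.00903
Total = 0.00987. Share from x = 0.00903/0.00987 = 0.915.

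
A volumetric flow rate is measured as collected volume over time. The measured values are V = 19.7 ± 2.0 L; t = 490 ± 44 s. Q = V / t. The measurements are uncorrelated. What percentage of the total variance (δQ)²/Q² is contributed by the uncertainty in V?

(δQ/Q)² = (1·δV/V)² + (-1·δt/t)²
  V term: (1×0.102)² = 0.0103
  t term: (-1×0.0898)² = 0.00806
Total = 0.0184. Share from V = 0.0103/0.0184 = 0.561.

56.1%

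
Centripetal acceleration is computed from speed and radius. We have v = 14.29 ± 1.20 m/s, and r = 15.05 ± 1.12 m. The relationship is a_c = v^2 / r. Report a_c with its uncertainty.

13.57 ± 2.49 m/s^2

Products/powers → add relative errors in quadrature, weighted by exponent:
  (2·δv/v)² = (2×0.0840)² = 0.0282;  (-1·δr/r)² = (-1×0.0744)² = 0.00554
δa_c/a_c = √(0.0337) = 0.184
a_c = 13.57 m/s^2, so δa_c = 0.184 × 13.57 = 2.49 m/s^2.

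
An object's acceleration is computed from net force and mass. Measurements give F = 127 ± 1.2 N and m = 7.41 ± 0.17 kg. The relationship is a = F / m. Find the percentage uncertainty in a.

2.48%

Relative error in a monomial: (δa/a)² = Σ (nᵢ · δxᵢ/xᵢ)².
  (1·δF/F)² = (1×0.00945)² = 8.93e-05;  (-1·δm/m)² = (-1×0.0229)² = 0.000526
δa/a = √(0.000616) = 0.0248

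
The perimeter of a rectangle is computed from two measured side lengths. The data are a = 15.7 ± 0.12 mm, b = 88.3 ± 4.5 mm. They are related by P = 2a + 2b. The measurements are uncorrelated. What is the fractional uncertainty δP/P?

0.0433

Each term contributes (cᵢ δxᵢ)² to (δP)²:
  (2·δa)² = 0.0576;  (2·δb)² = 81.0
δP = √(81.1) = 9.00 mm
P = 208 mm, so δP/P = 9.00/208 = 0.0433.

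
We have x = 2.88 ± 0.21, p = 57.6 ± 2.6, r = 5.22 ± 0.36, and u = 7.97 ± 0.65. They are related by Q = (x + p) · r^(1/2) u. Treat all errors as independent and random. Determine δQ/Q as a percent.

Let w = x + p = 60.5. δw = √(δx² + δp²) = √(0.0441 + 6.76) = 2.61, so δw/w = 0.0431.
Q is then a monomial in w, r, u:
δQ/Q = √((δw/w)² + (½·δr/r)² + (1·δu/u)²) = √(0.00186 + 0.00119 + 0.00665) = 0.0985

9.85%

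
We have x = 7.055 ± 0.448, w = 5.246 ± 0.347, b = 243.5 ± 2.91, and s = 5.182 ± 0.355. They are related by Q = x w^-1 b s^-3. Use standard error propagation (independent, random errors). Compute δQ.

Q is a product of powers, so relative uncertainties combine in quadrature:
  (1·δx/x)² = (1×0.0635)² = 0.00403;  (-1·δw/w)² = (-1×0.0661)² = 0.00438;  (1·δb/b)² = (1×0.0120)² = 0.000143;  (-3·δs/s)² = (-3×0.0685)² = 0.0422
δQ/Q = √(0.0508) = 0.225
Q = 2.353, so δQ = 0.225 × 2.353 = 0.530.

0.530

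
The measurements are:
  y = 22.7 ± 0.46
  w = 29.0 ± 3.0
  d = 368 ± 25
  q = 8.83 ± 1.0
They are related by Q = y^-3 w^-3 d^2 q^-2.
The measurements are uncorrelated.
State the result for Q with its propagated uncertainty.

(6.09 ± 2.51) × 10^-6

Since Q is a product/quotient, work with relative uncertainties:
  (-3·δy/y)² = (-3×0.0203)² = 0.00370;  (-3·δw/w)² = (-3×0.103)² = 0.0963;  (2·δd/d)² = (2×0.0679)² = 0.0185;  (-2·δq/q)² = (-2×0.113)² = 0.0513
δQ/Q = √(0.170) = 0.412
Q = 6.09e-06, so δQ = 0.412 × 6.09e-06 = 2.51e-06.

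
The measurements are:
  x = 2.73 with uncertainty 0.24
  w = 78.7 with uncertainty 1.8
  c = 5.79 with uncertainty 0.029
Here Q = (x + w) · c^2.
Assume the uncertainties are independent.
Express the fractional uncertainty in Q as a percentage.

2.44%

Let u = x + w = 81.4. δu = √(δx² + δw²) = √(0.0576 + 3.24) = 1.82, so δu/u = 0.0223.
Q is then a monomial in u, c:
δQ/Q = √((δu/u)² + (2·δc/c)²) = √(0.000497 + 0.000100) = 0.0244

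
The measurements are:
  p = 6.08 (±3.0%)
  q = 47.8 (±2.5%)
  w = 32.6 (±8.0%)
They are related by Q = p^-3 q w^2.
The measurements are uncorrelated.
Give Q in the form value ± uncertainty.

226 ± 41.9

Each factor contributes (exponent × relative error)² to (δQ/Q)²:
  (-3·δp/p)² = (-3×0.0300)² = 0.00810;  (1·δq/q)² = (1×0.0250)² = 0.000625;  (2·δw/w)² = (2×0.0800)² = 0.0256
δQ/Q = √(0.0343) = 0.185
Q = 226, so δQ = 0.185 × 226 = 41.9.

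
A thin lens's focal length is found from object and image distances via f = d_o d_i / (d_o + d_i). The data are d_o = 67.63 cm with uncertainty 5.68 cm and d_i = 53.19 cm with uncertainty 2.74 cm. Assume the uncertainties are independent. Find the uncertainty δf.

∂f/∂d_o = (d_i/(d_o+d_i))² = 0.194;  ∂f/∂d_i = (d_o/(d_o+d_i))² = 0.313
δf = √((∂f/∂d_o · δd_o)² + (∂f/∂d_i · δd_i)²) = √(1.21 + 0.737) = 1.40 cm

1.40 cm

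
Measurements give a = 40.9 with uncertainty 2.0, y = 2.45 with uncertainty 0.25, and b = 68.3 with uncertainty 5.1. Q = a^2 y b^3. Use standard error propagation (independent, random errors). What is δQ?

For a monomial Q ∝ a^2, y, b^3, fractional errors add in quadrature:
  (2·δa/a)² = (2×0.0489)² = 0.00956;  (1·δy/y)² = (1×0.102)² = 0.0104;  (3·δb/b)² = (3×0.0747)² = 0.0502
δQ/Q = √(0.0702) = 0.265
Q = 1.31e+09, so δQ = 0.265 × 1.31e+09 = 3.46e+08.

3.46e+08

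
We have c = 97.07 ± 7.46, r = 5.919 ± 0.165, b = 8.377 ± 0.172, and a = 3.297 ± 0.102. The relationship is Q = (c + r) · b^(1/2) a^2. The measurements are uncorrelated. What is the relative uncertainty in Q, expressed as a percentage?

9.58%

Let u = c + r = 103.0. δu = √(δc² + δr²) = √(55.7 + 0.0272) = 7.46, so δu/u = 0.0725.
Q is then a monomial in u, b, a:
δQ/Q = √((δu/u)² + (½·δb/b)² + (2·δa/a)²) = √(0.00525 + 0.000105 + 0.00383) = 0.0958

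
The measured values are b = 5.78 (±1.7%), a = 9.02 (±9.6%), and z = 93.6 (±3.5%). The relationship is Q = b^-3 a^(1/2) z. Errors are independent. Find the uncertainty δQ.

0.114

Q is a product of powers, so relative uncertainties combine in quadrature:
  (-3·δb/b)² = (-3×0.0170)² = 0.00260;  (½·δa/a)² = (0.5×0.0960)² = 0.00230;  (1·δz/z)² = (1×0.0350)² = 0.00123
δQ/Q = √(0.00613) = 0.0783
Q = 1.46, so δQ = 0.0783 × 1.46 = 0.114.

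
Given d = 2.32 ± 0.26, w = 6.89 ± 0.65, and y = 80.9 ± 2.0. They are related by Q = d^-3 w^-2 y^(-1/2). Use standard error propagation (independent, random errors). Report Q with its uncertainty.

For a monomial Q ∝ d^-3, w^-2, y^(-1/2), fractional errors add in quadrature:
  (-3·δd/d)² = (-3×0.112)² = 0.113;  (-2·δw/w)² = (-2×0.0943)² = 0.0356;  (−½·δy/y)² = (-0.5×0.0247)² = 0.000153
δQ/Q = √(0.149) = 0.386
Q = 0.000188, so δQ = 0.386 × 0.000188 = 7.23e-05.

(1.88 ± 0.723) × 10^-4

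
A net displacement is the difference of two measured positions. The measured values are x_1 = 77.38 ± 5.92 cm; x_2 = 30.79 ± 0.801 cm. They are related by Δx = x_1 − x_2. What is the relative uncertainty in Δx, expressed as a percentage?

Δx is a linear combination, so absolute uncertainties add in quadrature:
  (δx_1)² = 35.0;  (δx_2)² = 0.642
δΔx = √(35.7) = 5.97 cm
Δx = 46.59 cm, so δΔx/Δx = 5.97/46.59 = 0.128.

12.8%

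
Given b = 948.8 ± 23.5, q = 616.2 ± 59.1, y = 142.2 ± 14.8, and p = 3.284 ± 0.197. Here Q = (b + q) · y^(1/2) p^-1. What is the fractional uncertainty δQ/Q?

Let u = b + q = 1565. δu = √(δb² + δq²) = √(552 + 3490) = 63.6, so δu/u = 0.0406.
Q is then a monomial in u, y, p:
δQ/Q = √((δu/u)² + (½·δy/y)² + (-1·δp/p)²) = √(0.00165 + 0.00271 + 0.00360) = 0.0892

0.0892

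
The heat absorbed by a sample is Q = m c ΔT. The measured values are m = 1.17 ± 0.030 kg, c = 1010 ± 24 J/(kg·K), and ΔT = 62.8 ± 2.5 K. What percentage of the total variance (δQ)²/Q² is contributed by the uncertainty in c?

(δQ/Q)² = (1·δm/m)² + (1·δc/c)² + (1·δΔT/ΔT)²
  m term: (1×0.0256)² = 0.000657
  c term: (1×0.0238)² = 0.000565
  ΔT term: (1×0.0398)² = 0.00158
Total = 0.00281. Share from c = 0.000565/0.00281 = 0.201.

20.1%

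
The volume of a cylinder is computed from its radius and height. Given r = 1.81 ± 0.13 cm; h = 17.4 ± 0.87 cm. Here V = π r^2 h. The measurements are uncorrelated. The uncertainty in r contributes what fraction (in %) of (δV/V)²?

89.2%

(δV/V)² = (2·δr/r)² + (1·δh/h)²
  r term: (2×0.0718)² = 0.0206
  h term: (1×0.0500)² = 0.00250
Total = 0.0231. Share from r = 0.0206/0.0231 = 0.892.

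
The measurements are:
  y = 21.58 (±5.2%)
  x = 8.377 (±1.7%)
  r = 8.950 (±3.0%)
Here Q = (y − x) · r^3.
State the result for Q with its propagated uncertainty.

9465 ± 1180

Let u = y − x = 13.20. δu = √(δy² + δx²) = √(1.26 + 0.0203) = 1.13, so δu/u = 0.0857.
Q is then a monomial in u, r:
δQ/Q = √((δu/u)² + (3·δr/r)²) = √(0.00734 + 0.00810) = 0.124
Q = 9465, so δQ = 0.124 × 9465 = 1180.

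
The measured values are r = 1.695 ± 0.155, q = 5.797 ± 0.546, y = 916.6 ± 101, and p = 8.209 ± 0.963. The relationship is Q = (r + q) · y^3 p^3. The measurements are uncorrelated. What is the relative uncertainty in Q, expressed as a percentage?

48.9%

Let u = r + q = 7.492. δu = √(δr² + δq²) = √(0.0240 + 0.298) = 0.568, so δu/u = 0.0758.
Q is then a monomial in u, y, p:
δQ/Q = √((δu/u)² + (3·δy/y)² + (3·δp/p)²) = √(0.00574 + 0.109 + 0.124) = 0.489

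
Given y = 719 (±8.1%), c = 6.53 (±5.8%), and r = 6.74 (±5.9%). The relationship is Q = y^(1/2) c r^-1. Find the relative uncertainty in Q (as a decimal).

0.0921

Q is a product of powers, so relative uncertainties combine in quadrature:
  (½·δy/y)² = (0.5×0.0810)² = 0.00164;  (1·δc/c)² = (1×0.0580)² = 0.00336;  (-1·δr/r)² = (-1×0.0590)² = 0.00348
δQ/Q = √(0.00849) = 0.0921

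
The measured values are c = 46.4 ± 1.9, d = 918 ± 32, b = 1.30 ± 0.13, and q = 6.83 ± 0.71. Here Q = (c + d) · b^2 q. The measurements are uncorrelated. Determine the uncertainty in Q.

Let u = c + d = 964. δu = √(δc² + δd²) = √(3.61 + 1020) = 32.1, so δu/u = 0.0332.
Q is then a monomial in u, b, q:
δQ/Q = √((δu/u)² + (2·δb/b)² + (1·δq/q)²) = √(0.00110 + 0.0400 + 0.0108) = 0.228
Q = 11100, so δQ = 0.228 × 11100 = 2540.

2540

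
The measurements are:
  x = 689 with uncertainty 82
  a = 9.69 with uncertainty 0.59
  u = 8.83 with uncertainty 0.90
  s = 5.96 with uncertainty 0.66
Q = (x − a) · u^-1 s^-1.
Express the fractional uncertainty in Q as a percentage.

19.3%

Let w = x − a = 679. δw = √(δx² + δa²) = √(6720 + 0.348) = 82.0, so δw/w = 0.121.
Q is then a monomial in w, u, s:
δQ/Q = √((δw/w)² + (-1·δu/u)² + (-1·δs/s)²) = √(0.0146 + 0.0104 + 0.0123) = 0.193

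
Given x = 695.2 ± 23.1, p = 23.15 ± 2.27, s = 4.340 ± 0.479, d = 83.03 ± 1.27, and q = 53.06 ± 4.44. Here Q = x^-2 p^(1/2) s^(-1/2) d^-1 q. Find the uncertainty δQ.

3.99e-07

Each factor contributes (exponent × relative error)² to (δQ/Q)²:
  (-2·δx/x)² = (-2×0.0332)² = 0.00442;  (½·δp/p)² = (0.5×0.0981)² = 0.00240;  (−½·δs/s)² = (-0.5×0.110)² = 0.00305;  (-1·δd/d)² = (-1×0.0153)² = 0.000234;  (1·δq/q)² = (1×0.0837)² = 0.00700
δQ/Q = √(0.0171) = 0.131
Q = 3.054e-06, so δQ = 0.131 × 3.054e-06 = 3.99e-07.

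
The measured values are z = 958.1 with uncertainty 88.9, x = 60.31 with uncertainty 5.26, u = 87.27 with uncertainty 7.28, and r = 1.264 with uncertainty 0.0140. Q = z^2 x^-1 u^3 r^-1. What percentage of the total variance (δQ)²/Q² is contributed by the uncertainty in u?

59.8%

(δQ/Q)² = (2·δz/z)² + (-1·δx/x)² + (3·δu/u)² + (-1·δr/r)²
  z term: (2×0.0928)² = 0.0344
  x term: (-1×0.0872)² = 0.00761
  u term: (3×0.0834)² = 0.0626
  r term: (-1×0.0111)² = 0.000123
Total = 0.105. Share from u = 0.0626/0.105 = 0.598.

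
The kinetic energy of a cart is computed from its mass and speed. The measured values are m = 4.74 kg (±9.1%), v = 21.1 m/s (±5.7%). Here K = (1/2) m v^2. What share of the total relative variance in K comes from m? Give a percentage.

(δK/K)² = (1·δm/m)² + (2·δv/v)²
  m term: (1×0.0910)² = 0.00828
  v term: (2×0.0570)² = 0.0130
Total = 0.0213. Share from m = 0.00828/0.0213 = 0.389.

38.9%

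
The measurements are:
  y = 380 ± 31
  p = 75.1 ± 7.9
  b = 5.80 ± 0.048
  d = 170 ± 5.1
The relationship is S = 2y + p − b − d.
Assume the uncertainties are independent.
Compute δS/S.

S is a linear combination, so absolute uncertainties add in quadrature:
  (2·δy)² = 3840;  (δp)² = 62.4;  (δb)² = 0.00230;  (δd)² = 26.0
δS = √(3930) = 62.7
S = 659, so δS/S = 62.7/659 = 0.0951.

0.0951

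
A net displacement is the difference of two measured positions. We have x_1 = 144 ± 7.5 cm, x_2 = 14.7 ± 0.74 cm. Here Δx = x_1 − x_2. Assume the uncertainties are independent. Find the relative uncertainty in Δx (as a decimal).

Absolute uncertainties add in quadrature for a linear combination:
  (δx_1)² = 56.2;  (δx_2)² = 0.548
δΔx = √(56.8) = 7.54 cm
Δx = 129 cm, so δΔx/Δx = 7.54/129 = 0.0583.

0.0583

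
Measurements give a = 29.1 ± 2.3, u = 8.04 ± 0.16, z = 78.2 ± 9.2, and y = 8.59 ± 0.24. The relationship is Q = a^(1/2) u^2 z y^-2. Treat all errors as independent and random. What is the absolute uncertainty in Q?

52.4

Q is a product of powers, so relative uncertainties combine in quadrature:
  (½·δa/a)² = (0.5×0.0790)² = 0.00156;  (2·δu/u)² = (2×0.0199)² = 0.00158;  (1·δz/z)² = (1×0.118)² = 0.0138;  (-2·δy/y)² = (-2×0.0279)² = 0.00312
δQ/Q = √(0.0201) = 0.142
Q = 370, so δQ = 0.142 × 370 = 52.4.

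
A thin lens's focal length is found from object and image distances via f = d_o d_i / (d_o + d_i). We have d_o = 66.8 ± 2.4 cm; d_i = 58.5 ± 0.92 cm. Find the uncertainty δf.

∂f/∂d_o = (d_i/(d_o+d_i))² = 0.218;  ∂f/∂d_i = (d_o/(d_o+d_i))² = 0.284
δf = √((∂f/∂d_o · δd_o)² + (∂f/∂d_i · δd_i)²) = √(0.274 + 0.0684) = 0.585 cm

0.585 cm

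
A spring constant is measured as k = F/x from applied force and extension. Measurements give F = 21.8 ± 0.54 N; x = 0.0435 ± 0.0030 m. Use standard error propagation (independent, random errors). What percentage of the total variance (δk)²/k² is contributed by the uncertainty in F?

11.4%

(δk/k)² = (1·δF/F)² + (-1·δx/x)²
  F term: (1×0.0248)² = 0.000614
  x term: (-1×0.0690)² = 0.00476
Total = 0.00537. Share from F = 0.000614/0.00537 = 0.114.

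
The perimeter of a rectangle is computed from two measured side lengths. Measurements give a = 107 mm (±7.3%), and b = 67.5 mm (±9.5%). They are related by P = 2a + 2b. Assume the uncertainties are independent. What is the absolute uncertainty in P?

Absolute uncertainties add in quadrature for a linear combination:
  (2·δa)² = 244;  (2·δb)² = 164
δP = √(409) = 20.2 mm

20.2 mm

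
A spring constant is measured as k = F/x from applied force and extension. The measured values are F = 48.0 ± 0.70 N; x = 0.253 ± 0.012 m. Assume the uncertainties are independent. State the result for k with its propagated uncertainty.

Products/powers → add relative errors in quadrature, weighted by exponent:
  (1·δF/F)² = (1×0.0146)² = 0.000213;  (-1·δx/x)² = (-1×0.0474)² = 0.00225
δk/k = √(0.00246) = 0.0496
k = 190 N/m, so δk = 0.0496 × 190 = 9.41 N/m.

190 ± 9.41 N/m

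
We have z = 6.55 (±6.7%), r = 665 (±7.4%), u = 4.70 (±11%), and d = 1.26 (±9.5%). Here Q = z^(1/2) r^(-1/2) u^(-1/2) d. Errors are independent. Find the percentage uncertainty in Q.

12.1%

For a monomial Q ∝ z^(1/2), r^(-1/2), u^(-1/2), d, fractional errors add in quadrature:
  (½·δz/z)² = (0.5×0.0670)² = 0.00112;  (−½·δr/r)² = (-0.5×0.0740)² = 0.00137;  (−½·δu/u)² = (-0.5×0.110)² = 0.00302;  (1·δd/d)² = (1×0.0950)² = 0.00903
δQ/Q = √(0.0145) = 0.121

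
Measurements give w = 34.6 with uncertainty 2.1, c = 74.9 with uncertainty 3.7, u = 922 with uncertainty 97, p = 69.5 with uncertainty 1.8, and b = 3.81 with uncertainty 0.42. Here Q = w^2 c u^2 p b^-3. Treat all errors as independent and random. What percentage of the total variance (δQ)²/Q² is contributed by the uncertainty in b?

63.8%

(δQ/Q)² = (2·δw/w)² + (1·δc/c)² + (2·δu/u)² + (1·δp/p)² + (-3·δb/b)²
  w term: (2×0.0607)² = 0.0147
  c term: (1×0.0494)² = 0.00244
  u term: (2×0.105)² = 0.0443
  p term: (1×0.0259)² = 0.000671
  b term: (-3×0.110)² = 0.109
Total = 0.171. Share from b = 0.109/0.171 = 0.638.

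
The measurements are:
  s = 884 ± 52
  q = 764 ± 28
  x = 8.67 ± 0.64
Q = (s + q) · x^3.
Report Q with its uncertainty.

Let u = s + q = 1650. δu = √(δs² + δq²) = √(2700 + 784) = 59.1, so δu/u = 0.0358.
Q is then a monomial in u, x:
δQ/Q = √((δu/u)² + (3·δx/x)²) = √(0.00128 + 0.0490) = 0.224
Q = 1.07e+06, so δQ = 0.224 × 1.07e+06 = 2.41e+05.

(1.07 ± 0.241) × 10^6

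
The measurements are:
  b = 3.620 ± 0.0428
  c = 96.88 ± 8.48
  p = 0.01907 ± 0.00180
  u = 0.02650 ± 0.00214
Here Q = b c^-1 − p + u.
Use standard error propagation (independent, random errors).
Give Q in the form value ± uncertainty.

0.04480 ± 0.00433

Let w = b·c^-1 = 0.03737. δw/w = √((1·δb/b)² + (-1·δc/c)²) = √(0.000140 + 0.00766) = 0.0883, so δw = 0.00330.
Q = w − p + u: δQ = √(δw² + δp² + δu²) = √(1.09e-05 + 3.24e-06 + 4.58e-06) = 0.00433
Q = 0.04480.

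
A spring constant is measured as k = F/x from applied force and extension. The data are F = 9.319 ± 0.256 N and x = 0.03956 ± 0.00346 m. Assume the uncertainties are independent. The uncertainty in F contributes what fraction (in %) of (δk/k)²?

8.98%

(δk/k)² = (1·δF/F)² + (-1·δx/x)²
  F term: (1×0.0275)² = 0.000755
  x term: (-1×0.0875)² = 0.00765
Total = 0.00840. Share from F = 0.000755/0.00840 = 0.0898.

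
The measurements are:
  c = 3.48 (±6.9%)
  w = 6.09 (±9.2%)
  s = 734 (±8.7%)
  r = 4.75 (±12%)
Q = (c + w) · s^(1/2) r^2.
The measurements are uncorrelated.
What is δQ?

1470

Let u = c + w = 9.57. δu = √(δc² + δw²) = √(0.0577 + 0.314) = 0.610, so δu/u = 0.0637.
Q is then a monomial in u, s, r:
δQ/Q = √((δu/u)² + (½·δs/s)² + (2·δr/r)²) = √(0.00406 + 0.00189 + 0.0576) = 0.252
Q = 5850, so δQ = 0.252 × 5850 = 1470.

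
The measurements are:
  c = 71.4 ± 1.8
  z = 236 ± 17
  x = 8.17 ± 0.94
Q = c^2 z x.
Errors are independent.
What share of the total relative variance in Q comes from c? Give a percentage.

12.1%

(δQ/Q)² = (2·δc/c)² + (1·δz/z)² + (1·δx/x)²
  c term: (2×0.0252)² = 0.00254
  z term: (1×0.0720)² = 0.00519
  x term: (1×0.115)² = 0.0132
Total = 0.0210. Share from c = 0.00254/0.0210 = 0.121.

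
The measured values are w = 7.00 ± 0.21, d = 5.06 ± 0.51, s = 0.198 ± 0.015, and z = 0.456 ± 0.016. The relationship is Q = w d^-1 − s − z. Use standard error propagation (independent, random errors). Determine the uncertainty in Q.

Let p = w·d^-1 = 1.38. δp/p = √((1·δw/w)² + (-1·δd/d)²) = √(0.000900 + 0.0102) = 0.105, so δp = 0.145.
Q = p − s − z: δQ = √(δp² + δs² + δz²) = √(0.0212 + 0.000225 + 0.000256) = 0.147

0.147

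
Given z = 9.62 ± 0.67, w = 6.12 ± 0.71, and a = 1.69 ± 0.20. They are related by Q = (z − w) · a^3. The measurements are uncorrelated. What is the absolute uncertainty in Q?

7.63

Let u = z − w = 3.50. δu = √(δz² + δw²) = √(0.449 + 0.504) = 0.976, so δu/u = 0.279.
Q is then a monomial in u, a:
δQ/Q = √((δu/u)² + (3·δa/a)²) = √(0.0778 + 0.126) = 0.451
Q = 16.9, so δQ = 0.451 × 16.9 = 7.63.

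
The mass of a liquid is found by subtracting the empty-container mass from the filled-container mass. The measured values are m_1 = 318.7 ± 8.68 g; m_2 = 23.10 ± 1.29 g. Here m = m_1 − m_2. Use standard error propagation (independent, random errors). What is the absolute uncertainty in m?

For a sum/difference, combine absolute errors in quadrature:
  (δm_1)² = 75.3;  (δm_2)² = 1.66
δm = √(77.0) = 8.78 g

8.78 g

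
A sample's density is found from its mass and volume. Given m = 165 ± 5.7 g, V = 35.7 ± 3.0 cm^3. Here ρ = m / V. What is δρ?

Each factor contributes (exponent × relative error)² to (δρ/ρ)²:
  (1·δm/m)² = (1×0.0345)² = 0.00119;  (-1·δV/V)² = (-1×0.0840)² = 0.00706
δρ/ρ = √(0.00826) = 0.0909
ρ = 4.62 g/cm^3, so δρ = 0.0909 × 4.62 = 0.420 g/cm^3.

0.420 g/cm^3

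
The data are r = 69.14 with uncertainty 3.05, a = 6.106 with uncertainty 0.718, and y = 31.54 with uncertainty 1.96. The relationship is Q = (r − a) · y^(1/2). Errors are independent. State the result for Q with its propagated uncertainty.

Let u = r − a = 63.03. δu = √(δr² + δa²) = √(9.30 + 0.516) = 3.13, so δu/u = 0.0497.
Q is then a monomial in u, y:
δQ/Q = √((δu/u)² + (½·δy/y)²) = √(0.00247 + 0.000965) = 0.0586
Q = 354.0, so δQ = 0.0586 × 354.0 = 20.8.

354.0 ± 20.8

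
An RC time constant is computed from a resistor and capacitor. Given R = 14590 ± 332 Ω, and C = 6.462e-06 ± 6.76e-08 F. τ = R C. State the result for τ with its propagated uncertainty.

0.09428 ± 0.00236 s

Since τ is a product/quotient, work with relative uncertainties:
  (1·δR/R)² = (1×0.0228)² = 0.000518;  (1·δC/C)² = (1×0.0105)² = 0.000109
δτ/τ = √(0.000627) = 0.0250
τ = 0.09428 s, so δτ = 0.0250 × 0.09428 = 0.00236 s.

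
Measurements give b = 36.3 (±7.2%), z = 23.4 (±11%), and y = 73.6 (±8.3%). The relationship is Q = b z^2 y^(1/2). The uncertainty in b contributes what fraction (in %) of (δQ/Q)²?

9.37%

(δQ/Q)² = (1·δb/b)² + (2·δz/z)² + (½·δy/y)²
  b term: (1×0.0720)² = 0.00518
  z term: (2×0.110)² = 0.0484
  y term: (0.5×0.0830)² = 0.00172
Total = 0.0553. Share from b = 0.00518/0.0553 = 0.0937.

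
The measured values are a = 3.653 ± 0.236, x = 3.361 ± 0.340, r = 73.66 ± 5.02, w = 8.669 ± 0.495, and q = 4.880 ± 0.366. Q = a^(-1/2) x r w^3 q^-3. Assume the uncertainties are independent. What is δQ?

225

Relative error in a monomial: (δQ/Q)² = Σ (nᵢ · δxᵢ/xᵢ)².
  (−½·δa/a)² = (-0.5×0.0646)² = 0.00104;  (1·δx/x)² = (1×0.101)² = 0.0102;  (1·δr/r)² = (1×0.0682)² = 0.00464;  (3·δw/w)² = (3×0.0571)² = 0.0293;  (-3·δq/q)² = (-3×0.0750)² = 0.0506
δQ/Q = √(0.0959) = 0.310
Q = 726.1, so δQ = 0.310 × 726.1 = 225.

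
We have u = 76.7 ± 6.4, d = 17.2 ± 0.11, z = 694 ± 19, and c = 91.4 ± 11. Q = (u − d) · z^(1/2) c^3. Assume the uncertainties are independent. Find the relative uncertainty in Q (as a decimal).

Let w = u − d = 59.5. δw = √(δu² + δd²) = √(41.0 + 0.0121) = 6.40, so δw/w = 0.108.
Q is then a monomial in w, z, c:
δQ/Q = √((δw/w)² + (½·δz/z)² + (3·δc/c)²) = √(0.0116 + 0.000187 + 0.130) = 0.377

0.377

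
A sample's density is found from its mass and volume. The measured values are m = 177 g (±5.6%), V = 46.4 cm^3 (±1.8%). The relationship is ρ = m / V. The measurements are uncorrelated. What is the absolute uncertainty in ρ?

Since ρ is a product/quotient, work with relative uncertainties:
  (1·δm/m)² = (1×0.0560)² = 0.00314;  (-1·δV/V)² = (-1×0.0180)² = 0.000324
δρ/ρ = √(0.00346) = 0.0588
ρ = 3.81 g/cm^3, so δρ = 0.0588 × 3.81 = 0.224 g/cm^3.

0.224 g/cm^3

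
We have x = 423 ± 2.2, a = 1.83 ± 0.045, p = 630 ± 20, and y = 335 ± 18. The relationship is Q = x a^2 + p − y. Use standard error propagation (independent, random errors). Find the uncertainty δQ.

75.0

Let w = x·a^2 = 1420. δw/w = √((1·δx/x)² + (2·δa/a)²) = √(2.7e-05 + 0.00242) = 0.0495, so δw = 70.1.
Q = w + p − y: δQ = √(δw² + δp² + δy²) = √(4910 + 400 + 324) = 75.0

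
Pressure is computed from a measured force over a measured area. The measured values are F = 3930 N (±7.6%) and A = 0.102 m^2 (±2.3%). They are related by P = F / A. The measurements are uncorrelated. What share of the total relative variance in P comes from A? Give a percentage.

8.39%

(δP/P)² = (1·δF/F)² + (-1·δA/A)²
  F term: (1×0.0760)² = 0.00578
  A term: (-1×0.0230)² = 0.000529
Total = 0.00630. Share from A = 0.000529/0.00630 = 0.0839.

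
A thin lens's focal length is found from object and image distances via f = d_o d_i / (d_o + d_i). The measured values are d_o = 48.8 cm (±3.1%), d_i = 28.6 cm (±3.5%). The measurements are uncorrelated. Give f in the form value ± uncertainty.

18.0 ± 0.448 cm

∂f/∂d_o = (d_i/(d_o+d_i))² = 0.137;  ∂f/∂d_i = (d_o/(d_o+d_i))² = 0.398
δf = √((∂f/∂d_o · δd_o)² + (∂f/∂d_i · δd_i)²) = √(0.0427 + 0.158) = 0.448 cm
f = 18.0 cm.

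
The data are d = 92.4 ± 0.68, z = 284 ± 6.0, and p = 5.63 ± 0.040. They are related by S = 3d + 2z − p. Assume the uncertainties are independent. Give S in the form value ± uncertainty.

840 ± 12.2

For a sum/difference, combine absolute errors in quadrature:
  (3·δd)² = 4.16;  (2·δz)² = 144;  (δp)² = 0.00160
δS = √(148) = 12.2
S = 840.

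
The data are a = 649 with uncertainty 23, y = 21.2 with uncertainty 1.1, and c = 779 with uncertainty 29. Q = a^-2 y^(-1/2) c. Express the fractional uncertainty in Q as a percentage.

8.42%

Each factor contributes (exponent × relative error)² to (δQ/Q)²:
  (-2·δa/a)² = (-2×0.0354)² = 0.00502;  (−½·δy/y)² = (-0.5×0.0519)² = 0.000673;  (1·δc/c)² = (1×0.0372)² = 0.00139
δQ/Q = √(0.00708) = 0.0842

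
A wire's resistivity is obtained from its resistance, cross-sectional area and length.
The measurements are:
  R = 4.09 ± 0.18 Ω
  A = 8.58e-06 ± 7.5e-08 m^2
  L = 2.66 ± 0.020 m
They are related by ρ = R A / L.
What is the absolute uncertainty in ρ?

Each factor contributes (exponent × relative error)² to (δρ/ρ)²:
  (1·δR/R)² = (1×0.0440)² = 0.00194;  (1·δA/A)² = (1×0.00874)² = 7.64e-05;  (-1·δL/L)² = (-1×0.00752)² = 5.65e-05
δρ/ρ = √(0.00207) = 0.0455
ρ = 1.32e-05 Ω·m, so δρ = 0.0455 × 1.32e-05 = 6e-07 Ω·m.

6e-07 Ω·m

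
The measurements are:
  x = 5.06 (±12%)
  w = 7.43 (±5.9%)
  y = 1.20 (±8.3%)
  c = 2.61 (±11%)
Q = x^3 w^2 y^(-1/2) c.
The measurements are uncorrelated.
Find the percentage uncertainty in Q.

39.7%

Q is a product of powers, so relative uncertainties combine in quadrature:
  (3·δx/x)² = (3×0.120)² = 0.130;  (2·δw/w)² = (2×0.0590)² = 0.0139;  (−½·δy/y)² = (-0.5×0.0830)² = 0.00172;  (1·δc/c)² = (1×0.110)² = 0.0121
δQ/Q = √(0.157) = 0.397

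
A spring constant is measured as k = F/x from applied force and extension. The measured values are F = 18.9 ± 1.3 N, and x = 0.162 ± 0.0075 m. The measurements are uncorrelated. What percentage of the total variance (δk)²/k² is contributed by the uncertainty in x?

31.2%

(δk/k)² = (1·δF/F)² + (-1·δx/x)²
  F term: (1×0.0688)² = 0.00473
  x term: (-1×0.0463)² = 0.00214
Total = 0.00687. Share from x = 0.00214/0.00687 = 0.312.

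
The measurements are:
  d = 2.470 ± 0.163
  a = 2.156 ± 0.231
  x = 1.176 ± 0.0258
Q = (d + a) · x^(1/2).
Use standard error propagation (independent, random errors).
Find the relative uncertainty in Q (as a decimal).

Let u = d + a = 4.626. δu = √(δd² + δa²) = √(0.0266 + 0.0534) = 0.283, so δu/u = 0.0611.
Q is then a monomial in u, x:
δQ/Q = √((δu/u)² + (½·δx/x)²) = √(0.00374 + 0.000120) = 0.0621

0.0621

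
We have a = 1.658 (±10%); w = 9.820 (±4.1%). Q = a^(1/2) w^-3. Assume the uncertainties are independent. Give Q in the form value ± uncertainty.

For a monomial Q ∝ a^(1/2), w^-3, fractional errors add in quadrature:
  (½·δa/a)² = (0.5×0.100)² = 0.00250;  (-3·δw/w)² = (-3×0.0410)² = 0.0151
δQ/Q = √(0.0176) = 0.133
Q = 0.001360, so δQ = 0.133 × 0.001360 = 0.000181.

0.001360 ± 0.000181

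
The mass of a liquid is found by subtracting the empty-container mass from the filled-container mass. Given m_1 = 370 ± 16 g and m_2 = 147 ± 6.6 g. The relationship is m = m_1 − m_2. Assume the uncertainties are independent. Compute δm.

m is a linear combination, so absolute uncertainties add in quadrature:
  (δm_1)² = 256;  (δm_2)² = 43.6
δm = √(300) = 17.3 g

17.3 g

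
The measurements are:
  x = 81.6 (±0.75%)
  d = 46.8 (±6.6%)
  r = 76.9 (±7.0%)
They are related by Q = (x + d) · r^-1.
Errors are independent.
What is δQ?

0.124

Let u = x + d = 128. δu = √(δx² + δd²) = √(0.375 + 9.54) = 3.15, so δu/u = 0.0245.
Q is then a monomial in u, r:
δQ/Q = √((δu/u)² + (-1·δr/r)²) = √(0.000601 + 0.00490) = 0.0742
Q = 1.67, so δQ = 0.0742 × 1.67 = 0.124.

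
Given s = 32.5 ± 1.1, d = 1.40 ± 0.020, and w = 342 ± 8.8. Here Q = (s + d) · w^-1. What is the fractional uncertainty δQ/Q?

Let u = s + d = 33.9. δu = √(δs² + δd²) = √(1.21 + 0.000400) = 1.10, so δu/u = 0.0325.
Q is then a monomial in u, w:
δQ/Q = √((δu/u)² + (-1·δw/w)²) = √(0.00105 + 0.000662) = 0.0414

0.0414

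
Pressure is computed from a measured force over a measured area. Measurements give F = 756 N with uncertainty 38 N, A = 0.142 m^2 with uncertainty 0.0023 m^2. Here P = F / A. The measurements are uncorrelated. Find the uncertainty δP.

Each factor contributes (exponent × relative error)² to (δP/P)²:
  (1·δF/F)² = (1×0.0503)² = 0.00253;  (-1·δA/A)² = (-1×0.0162)² = 0.000262
δP/P = √(0.00279) = 0.0528
P = 5320 Pa, so δP = 0.0528 × 5320 = 281 Pa.

281 Pa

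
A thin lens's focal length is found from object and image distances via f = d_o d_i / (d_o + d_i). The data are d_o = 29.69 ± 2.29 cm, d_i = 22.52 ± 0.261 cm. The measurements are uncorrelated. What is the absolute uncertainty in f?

∂f/∂d_o = (d_i/(d_o+d_i))² = 0.186;  ∂f/∂d_i = (d_o/(d_o+d_i))² = 0.323
δf = √((∂f/∂d_o · δd_o)² + (∂f/∂d_i · δd_i)²) = √(0.182 + 0.00712) = 0.434 cm

0.434 cm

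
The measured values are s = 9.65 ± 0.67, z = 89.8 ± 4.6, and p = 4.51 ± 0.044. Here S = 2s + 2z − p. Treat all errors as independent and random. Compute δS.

Sums and differences: (δS)² = Σ (cᵢ δxᵢ)².
  (2·δs)² = 1.80;  (2·δz)² = 84.6;  (δp)² = 0.00194
δS = √(86.4) = 9.30

9.30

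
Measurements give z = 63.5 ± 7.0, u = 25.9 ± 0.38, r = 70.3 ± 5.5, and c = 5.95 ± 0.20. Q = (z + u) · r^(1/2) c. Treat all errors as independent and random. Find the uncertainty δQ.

Let w = z + u = 89.4. δw = √(δz² + δu²) = √(49.0 + 0.144) = 7.01, so δw/w = 0.0784.
Q is then a monomial in w, r, c:
δQ/Q = √((δw/w)² + (½·δr/r)² + (1·δc/c)²) = √(0.00615 + 0.00153 + 0.00113) = 0.0939
Q = 4460, so δQ = 0.0939 × 4460 = 419.

419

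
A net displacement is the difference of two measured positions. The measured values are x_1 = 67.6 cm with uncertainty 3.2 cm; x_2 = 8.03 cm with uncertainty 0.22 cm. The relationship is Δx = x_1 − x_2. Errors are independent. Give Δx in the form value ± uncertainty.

For a sum/difference, combine absolute errors in quadrature:
  (δx_1)² = 10.2;  (δx_2)² = 0.0484
δΔx = √(10.3) = 3.21 cm
Δx = 59.6 cm.

59.6 ± 3.21 cm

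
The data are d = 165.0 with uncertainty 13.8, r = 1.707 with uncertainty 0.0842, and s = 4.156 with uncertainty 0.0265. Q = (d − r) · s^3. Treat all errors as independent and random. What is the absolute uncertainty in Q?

1020

Let u = d − r = 163.3. δu = √(δd² + δr²) = √(190 + 0.00709) = 13.8, so δu/u = 0.0845.
Q is then a monomial in u, s:
δQ/Q = √((δu/u)² + (3·δs/s)²) = √(0.00714 + 0.000366) = 0.0867
Q = 11720, so δQ = 0.0867 × 11720 = 1020.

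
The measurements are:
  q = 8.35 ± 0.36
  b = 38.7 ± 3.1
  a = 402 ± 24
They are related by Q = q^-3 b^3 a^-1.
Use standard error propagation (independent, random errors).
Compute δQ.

0.0692

Q is a product of powers, so relative uncertainties combine in quadrature:
  (-3·δq/q)² = (-3×0.0431)² = 0.0167;  (3·δb/b)² = (3×0.0801)² = 0.0577;  (-1·δa/a)² = (-1×0.0597)² = 0.00356
δQ/Q = √(0.0780) = 0.279
Q = 0.248, so δQ = 0.279 × 0.248 = 0.0692.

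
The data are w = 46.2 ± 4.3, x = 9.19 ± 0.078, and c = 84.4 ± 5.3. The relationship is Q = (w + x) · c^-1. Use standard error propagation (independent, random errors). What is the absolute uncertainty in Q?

0.0655

Let u = w + x = 55.4. δu = √(δw² + δx²) = √(18.5 + 0.00608) = 4.30, so δu/u = 0.0776.
Q is then a monomial in u, c:
δQ/Q = √((δu/u)² + (-1·δc/c)²) = √(0.00603 + 0.00394) = 0.0999
Q = 0.656, so δQ = 0.0999 × 0.656 = 0.0655.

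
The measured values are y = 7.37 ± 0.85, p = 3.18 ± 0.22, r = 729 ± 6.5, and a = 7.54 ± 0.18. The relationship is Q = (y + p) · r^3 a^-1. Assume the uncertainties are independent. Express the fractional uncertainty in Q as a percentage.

Let u = y + p = 10.6. δu = √(δy² + δp²) = √(0.722 + 0.0484) = 0.878, so δu/u = 0.0832.
Q is then a monomial in u, r, a:
δQ/Q = √((δu/u)² + (3·δr/r)² + (-1·δa/a)²) = √(0.00693 + 0.000716 + 0.000570) = 0.0906

9.06%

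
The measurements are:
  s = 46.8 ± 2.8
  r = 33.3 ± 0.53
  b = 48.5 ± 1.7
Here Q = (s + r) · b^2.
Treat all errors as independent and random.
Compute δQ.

Let u = s + r = 80.1. δu = √(δs² + δr²) = √(7.84 + 0.281) = 2.85, so δu/u = 0.0356.
Q is then a monomial in u, b:
δQ/Q = √((δu/u)² + (2·δb/b)²) = √(0.00127 + 0.00491) = 0.0786
Q = 1.88e+05, so δQ = 0.0786 × 1.88e+05 = 14800.

14800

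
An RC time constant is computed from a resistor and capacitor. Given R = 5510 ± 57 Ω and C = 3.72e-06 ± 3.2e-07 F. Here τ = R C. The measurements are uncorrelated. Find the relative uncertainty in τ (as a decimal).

τ is a product of powers, so relative uncertainties combine in quadrature:
  (1·δR/R)² = (1×0.0103)² = 0.000107;  (1·δC/C)² = (1×0.0860)² = 0.00740
δτ/τ = √(0.00751) = 0.0866

0.0866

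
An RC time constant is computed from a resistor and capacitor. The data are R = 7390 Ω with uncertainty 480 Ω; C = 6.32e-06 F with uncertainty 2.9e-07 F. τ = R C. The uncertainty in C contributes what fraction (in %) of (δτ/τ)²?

33.3%

(δτ/τ)² = (1·δR/R)² + (1·δC/C)²
  R term: (1×0.0650)² = 0.00422
  C term: (1×0.0459)² = 0.00211
Total = 0.00632. Share from C = 0.00211/0.00632 = 0.333.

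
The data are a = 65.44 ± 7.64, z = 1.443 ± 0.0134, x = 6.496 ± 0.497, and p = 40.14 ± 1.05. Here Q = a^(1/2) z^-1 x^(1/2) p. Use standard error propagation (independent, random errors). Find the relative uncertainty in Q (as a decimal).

Since Q is a product/quotient, work with relative uncertainties:
  (½·δa/a)² = (0.5×0.117)² = 0.00341;  (-1·δz/z)² = (-1×0.00929)² = 8.62e-05;  (½·δx/x)² = (0.5×0.0765)² = 0.00146;  (1·δp/p)² = (1×0.0262)² = 0.000684
δQ/Q = √(0.00564) = 0.0751

0.0751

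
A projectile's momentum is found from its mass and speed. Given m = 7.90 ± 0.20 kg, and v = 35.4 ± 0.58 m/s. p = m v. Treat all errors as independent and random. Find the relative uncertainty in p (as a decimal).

Relative error in a monomial: (δp/p)² = Σ (nᵢ · δxᵢ/xᵢ)².
  (1·δm/m)² = (1×0.0253)² = 0.000641;  (1·δv/v)² = (1×0.0164)² = 0.000268
δp/p = √(0.000909) = 0.0302

0.0302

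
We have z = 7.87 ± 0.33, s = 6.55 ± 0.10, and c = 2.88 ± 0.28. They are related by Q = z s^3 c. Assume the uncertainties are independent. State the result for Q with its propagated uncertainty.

For a monomial Q ∝ z, s^3, c, fractional errors add in quadrature:
  (1·δz/z)² = (1×0.0419)² = 0.00176;  (3·δs/s)² = (3×0.0153)² = 0.00210;  (1·δc/c)² = (1×0.0972)² = 0.00945
δQ/Q = √(0.0133) = 0.115
Q = 6370, so δQ = 0.115 × 6370 = 735.

6370 ± 735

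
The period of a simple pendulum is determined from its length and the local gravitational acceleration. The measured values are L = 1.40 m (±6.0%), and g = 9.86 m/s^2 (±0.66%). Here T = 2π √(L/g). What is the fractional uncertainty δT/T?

For a monomial T ∝ L^(1/2), g^(-1/2), fractional errors add in quadrature:
  (½·δL/L)² = (0.5×0.0600)² = 0.000900;  (−½·δg/g)² = (-0.5×0.00660)² = 1.09e-05
δT/T = √(0.000911) = 0.0302

0.0302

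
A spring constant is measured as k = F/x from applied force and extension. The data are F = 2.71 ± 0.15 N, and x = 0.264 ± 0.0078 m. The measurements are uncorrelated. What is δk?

Relative error in a monomial: (δk/k)² = Σ (nᵢ · δxᵢ/xᵢ)².
  (1·δF/F)² = (1×0.0554)² = 0.00306;  (-1·δx/x)² = (-1×0.0295)² = 0.000873
δk/k = √(0.00394) = 0.0627
k = 10.3 N/m, so δk = 0.0627 × 10.3 = 0.644 N/m.

0.644 N/m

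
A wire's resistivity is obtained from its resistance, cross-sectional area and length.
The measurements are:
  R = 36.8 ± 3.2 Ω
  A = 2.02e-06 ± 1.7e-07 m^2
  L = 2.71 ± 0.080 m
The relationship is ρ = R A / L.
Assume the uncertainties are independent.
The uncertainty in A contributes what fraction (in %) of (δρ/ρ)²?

45.6%

(δρ/ρ)² = (1·δR/R)² + (1·δA/A)² + (-1·δL/L)²
  R term: (1×0.0870)² = 0.00756
  A term: (1×0.0842)² = 0.00708
  L term: (-1×0.0295)² = 0.000871
Total = 0.0155. Share from A = 0.00708/0.0155 = 0.456.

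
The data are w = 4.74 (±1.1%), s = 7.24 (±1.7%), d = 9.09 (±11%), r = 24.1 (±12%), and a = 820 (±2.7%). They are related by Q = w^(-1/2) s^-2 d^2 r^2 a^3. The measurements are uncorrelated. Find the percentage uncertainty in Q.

33.7%

Each factor contributes (exponent × relative error)² to (δQ/Q)²:
  (−½·δw/w)² = (-0.5×0.0110)² = 3.03e-05;  (-2·δs/s)² = (-2×0.0170)² = 0.00116;  (2·δd/d)² = (2×0.110)² = 0.0484;  (2·δr/r)² = (2×0.120)² = 0.0576;  (3·δa/a)² = (3×0.0270)² = 0.00656
δQ/Q = √(0.114) = 0.337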